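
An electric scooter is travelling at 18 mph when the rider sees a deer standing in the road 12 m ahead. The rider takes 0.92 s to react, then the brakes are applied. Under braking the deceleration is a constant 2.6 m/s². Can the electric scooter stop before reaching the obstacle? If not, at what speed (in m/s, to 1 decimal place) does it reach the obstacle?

18 mph × 0.44704 = 8.0467 m/s.
Reaction distance = 8.0467 × 0.92 = 7.403 m.
Braking distance needed to stop: v²/(2a) = 64.749 / 5.200 = 12.452 m, so total needed = 7.403 + 12.452 = 19.855 m > 12 m — it cannot stop.
Distance remaining when braking begins: 12 − 7.403 = 4.597 m.
v² = v₀² − 2a·d = 64.749 − 2 × 2.600 × 4.597 = 40.845 m²/s².
v = √40.845 = 6.391 m/s.

No — it strikes the obstacle at 6.4 m/s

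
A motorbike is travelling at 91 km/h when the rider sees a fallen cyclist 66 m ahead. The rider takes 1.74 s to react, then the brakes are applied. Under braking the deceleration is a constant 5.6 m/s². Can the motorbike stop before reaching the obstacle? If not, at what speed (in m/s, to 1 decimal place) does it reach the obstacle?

91 km/h ÷ 3.6 = 25.2778 m/s.
Reaction distance = 25.2778 × 1.74 = 43.983 m.
Braking distance needed to stop: v²/(2a) = 638.967 / 11.200 = 57.051 m, so total needed = 43.983 + 57.051 = 101.034 m > 66 m — it cannot stop.
Distance remaining when braking begins: 66 − 43.983 = 22.017 m.
v² = v₀² − 2a·d = 638.967 − 2 × 5.600 × 22.017 = 392.377 m²/s².
v = √392.377 = 19.809 m/s.

No — it strikes the obstacle at 19.8 m/s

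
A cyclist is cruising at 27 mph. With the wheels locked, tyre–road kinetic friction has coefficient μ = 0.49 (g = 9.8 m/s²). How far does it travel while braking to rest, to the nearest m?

27 mph × 0.44704 = 12.0701 m/s.
a = μg = 0.49 × 9.8 = 4.802 m/s².
Braking distance = v²/(2a) = 12.0701² / (2 × 4.802) = 145.687 / 9.604 = 15.169 m.

Braking distance ≈ 15 m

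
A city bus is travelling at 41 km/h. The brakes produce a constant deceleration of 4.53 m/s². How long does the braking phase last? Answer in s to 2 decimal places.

41 km/h ÷ 3.6 = 11.3889 m/s.
Braking time = v/a = 11.3889 / 4.530 = 2.514 s.

Braking time ≈ 2.51 s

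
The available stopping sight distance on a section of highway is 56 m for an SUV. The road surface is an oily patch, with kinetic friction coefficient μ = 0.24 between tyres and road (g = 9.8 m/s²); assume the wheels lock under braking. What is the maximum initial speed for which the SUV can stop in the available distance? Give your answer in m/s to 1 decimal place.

a = μg = 0.24 × 9.8 = 2.352 m/s².
v²/(2a) = d ⇒ v = √(2 × 2.352 × 56) = √263.42 = 16.2302 m/s.

Maximum speed ≈ 16.2 m/s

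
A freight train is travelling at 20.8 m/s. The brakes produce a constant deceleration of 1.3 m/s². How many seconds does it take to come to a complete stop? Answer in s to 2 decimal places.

Braking time = v/a = 20.8000 / 1.300 = 16.000 s.

Braking time ≈ 16.00 s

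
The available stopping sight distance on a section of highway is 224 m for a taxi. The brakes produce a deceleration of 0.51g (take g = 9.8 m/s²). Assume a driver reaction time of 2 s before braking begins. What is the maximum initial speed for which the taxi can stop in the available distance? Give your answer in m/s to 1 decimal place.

Maximum speed ≈ 38.4 m/s

a = 0.51 × 9.8 = 4.998 m/s².
Stopping distance: v·t_r + v²/(2a) = 224 with t_r = 2 s and a = 4.998 m/s².
So v² + 19.992 v − 2239.10 = 0.
Positive root: v = −a·t_r + √((a·t_r)² + 2a·d) = −9.996 + √(99.920 + 2239.10) = 38.3674 m/s.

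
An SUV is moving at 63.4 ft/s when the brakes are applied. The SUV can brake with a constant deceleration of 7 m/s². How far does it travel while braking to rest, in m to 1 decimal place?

Braking distance ≈ 26.7 m

63.4 ft/s × 0.3048 = 19.3243 m/s.
Braking distance = v²/(2a) = 19.3243² / (2 × 7.000) = 373.429 / 14.000 = 26.673 m.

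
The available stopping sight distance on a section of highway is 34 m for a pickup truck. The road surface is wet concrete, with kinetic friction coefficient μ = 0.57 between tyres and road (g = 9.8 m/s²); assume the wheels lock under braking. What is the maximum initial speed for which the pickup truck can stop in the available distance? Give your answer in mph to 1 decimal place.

Maximum speed ≈ 43.6 mph

a = μg = 0.57 × 9.8 = 5.586 m/s².
v²/(2a) = d ⇒ v = √(2 × 5.586 × 34) = √379.85 = 19.4897 m/s.
19.4897 m/s ÷ 0.44704 = 43.597 mph.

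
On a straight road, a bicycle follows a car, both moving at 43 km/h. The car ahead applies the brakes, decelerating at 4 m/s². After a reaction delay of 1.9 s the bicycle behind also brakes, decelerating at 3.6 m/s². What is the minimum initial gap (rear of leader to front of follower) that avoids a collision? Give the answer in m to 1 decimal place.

Minimum gap ≈ 24.7 m

43 km/h ÷ 3.6 = 11.9444 m/s.
Leader travels v²/(2a_L) = 142.669 / 8.000 = 17.834 m before stopping.
Follower covers v·t_r = 11.9444 × 1.9 = 22.694 m while reacting, then v²/(2a_F) = 142.669 / 7.200 = 19.815 m while braking, for a total of 22.694 + 19.815 = 42.509 m.
Since a_F ≤ a_L and the follower starts braking later, the follower is never slower than the leader, so the closest approach is when both have stopped.
Minimum gap = 42.509 − 17.834 = 24.675 m.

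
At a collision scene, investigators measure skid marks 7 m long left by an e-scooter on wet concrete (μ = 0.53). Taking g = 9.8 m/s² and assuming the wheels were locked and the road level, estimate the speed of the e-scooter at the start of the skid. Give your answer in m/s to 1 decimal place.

Deceleration a = μg = 0.53 × 9.8 = 5.194 m/s².
v = √(2a·d) = √(2 × 5.194 × 7) = √72.716 = 8.5274 m/s.

Initial speed ≈ 8.5 m/s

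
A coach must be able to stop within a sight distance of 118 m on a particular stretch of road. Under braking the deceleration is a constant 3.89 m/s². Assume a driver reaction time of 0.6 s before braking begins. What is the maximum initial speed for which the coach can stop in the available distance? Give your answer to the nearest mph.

Stopping distance: v·t_r + v²/(2a) = 118 with t_r = 0.6 s and a = 3.890 m/s².
So v² + 4.668 v − 918.04 = 0.
Positive root: v = −a·t_r + √((a·t_r)² + 2a·d) = −2.334 + √(5.448 + 918.04) = 28.0549 m/s.
28.0549 m/s ÷ 0.44704 = 62.757 mph.

Maximum speed ≈ 63 mph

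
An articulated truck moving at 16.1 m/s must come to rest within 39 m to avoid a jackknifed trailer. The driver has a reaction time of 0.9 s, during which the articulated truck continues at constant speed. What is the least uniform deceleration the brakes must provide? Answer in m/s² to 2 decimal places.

Distance covered during reaction = 16.1000 × 0.9 = 14.490 m.
Distance available for braking: 39 − 14.490 = 24.510 m.
v² = 2a·d ⇒ a = v²/(2d) = 16.1000² / (2 × 24.510) = 259.210 / 49.020 = 5.2878 m/s².

Required deceleration ≈ 5.29 m/s²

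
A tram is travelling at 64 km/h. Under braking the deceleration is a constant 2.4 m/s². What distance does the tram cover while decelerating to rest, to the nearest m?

Braking distance ≈ 66 m

64 km/h ÷ 3.6 = 17.7778 m/s.
Braking distance = v²/(2a) = 17.7778² / (2 × 2.400) = 316.050 / 4.800 = 65.844 m.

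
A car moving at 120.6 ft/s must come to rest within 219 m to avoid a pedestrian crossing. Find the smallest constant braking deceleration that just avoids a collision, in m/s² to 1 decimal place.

Required deceleration ≈ 3.1 m/s²

120.6 ft/s × 0.3048 = 36.7589 m/s.
v² = 2a·d ⇒ a = v²/(2d) = 36.7589² / (2 × 219.000) = 1351.217 / 438.000 = 3.0850 m/s².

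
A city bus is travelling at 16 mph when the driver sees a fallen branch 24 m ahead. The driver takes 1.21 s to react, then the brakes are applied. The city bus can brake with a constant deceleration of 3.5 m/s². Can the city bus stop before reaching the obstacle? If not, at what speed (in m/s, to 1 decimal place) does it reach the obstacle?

16 mph × 0.44704 = 7.1526 m/s.
Reaction distance = 7.1526 × 1.21 = 8.655 m.
Braking distance = v²/(2a) = 51.160 / 7.000 = 7.309 m.
Total stopping distance = 8.655 + 7.309 = 15.964 m, vs 24 m available — it stops with 24 − 15.964 = 8.036 m to spare.

Yes — it stops about 8.0 m short of the obstacle, so it never reaches it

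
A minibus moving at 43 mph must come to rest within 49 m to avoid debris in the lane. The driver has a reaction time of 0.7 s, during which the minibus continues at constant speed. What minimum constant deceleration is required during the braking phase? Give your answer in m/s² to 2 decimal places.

43 mph × 0.44704 = 19.2227 m/s.
Distance covered during reaction = 19.2227 × 0.7 = 13.456 m.
Distance available for braking: 49 − 13.456 = 35.544 m.
v² = 2a·d ⇒ a = v²/(2d) = 19.2227² / (2 × 35.544) = 369.512 / 71.088 = 5.1980 m/s².

Required deceleration ≈ 5.20 m/s²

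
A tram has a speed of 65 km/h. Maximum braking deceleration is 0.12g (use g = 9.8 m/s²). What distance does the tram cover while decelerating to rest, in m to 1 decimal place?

Braking distance ≈ 138.6 m

65 km/h ÷ 3.6 = 18.0556 m/s.
a = 0.12 × 9.8 = 1.176 m/s².
Braking distance = v²/(2a) = 18.0556² / (2 × 1.176) = 326.005 / 2.352 = 138.608 m.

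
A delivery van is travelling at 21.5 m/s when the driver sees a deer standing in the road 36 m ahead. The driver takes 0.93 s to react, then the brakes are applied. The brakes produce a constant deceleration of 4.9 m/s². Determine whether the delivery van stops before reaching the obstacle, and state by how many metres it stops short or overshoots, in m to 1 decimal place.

Reaction distance = 21.5000 × 0.93 = 19.995 m.
Braking distance = v²/(2a) = 462.250 / 9.800 = 47.168 m.
Total stopping distance = 19.995 + 47.168 = 67.163 m, vs 36 m available — it cannot stop in time and overshoots by 67.163 − 36 = 31.163 m.

No — it overshoots by 31.2 m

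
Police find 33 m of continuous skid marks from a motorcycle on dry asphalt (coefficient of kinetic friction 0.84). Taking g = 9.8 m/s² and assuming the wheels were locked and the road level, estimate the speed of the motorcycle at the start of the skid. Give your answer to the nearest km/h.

Initial speed ≈ 84 km/h

Deceleration a = μg = 0.84 × 9.8 = 8.232 m/s².
v = √(2a·d) = √(2 × 8.232 × 33) = √543.312 = 23.3091 m/s.
= 23.3091 × 3.6 = 83.913 km/h.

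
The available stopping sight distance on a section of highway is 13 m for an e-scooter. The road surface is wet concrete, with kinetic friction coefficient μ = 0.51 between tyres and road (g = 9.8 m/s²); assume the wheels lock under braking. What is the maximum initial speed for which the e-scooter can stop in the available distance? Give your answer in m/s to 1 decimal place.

a = μg = 0.51 × 9.8 = 4.998 m/s².
v²/(2a) = d ⇒ v = √(2 × 4.998 × 13) = √129.95 = 11.3996 m/s.

Maximum speed ≈ 11.4 m/s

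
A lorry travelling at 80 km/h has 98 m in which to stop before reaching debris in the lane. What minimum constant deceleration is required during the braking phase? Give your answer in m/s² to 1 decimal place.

80 km/h ÷ 3.6 = 22.2222 m/s.
v² = 2a·d ⇒ a = v²/(2d) = 22.2222² / (2 × 98.000) = 493.826 / 196.000 = 2.5195 m/s².

Required deceleration ≈ 2.5 m/s²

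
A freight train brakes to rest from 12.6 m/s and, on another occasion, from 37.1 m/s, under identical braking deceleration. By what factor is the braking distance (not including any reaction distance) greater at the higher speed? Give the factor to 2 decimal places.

Braking distance d = v²/(2a), so with a fixed, d ∝ v².
Factor = (37.1/12.6)² = 2.9444² = 8.6695.

Factor ≈ 8.67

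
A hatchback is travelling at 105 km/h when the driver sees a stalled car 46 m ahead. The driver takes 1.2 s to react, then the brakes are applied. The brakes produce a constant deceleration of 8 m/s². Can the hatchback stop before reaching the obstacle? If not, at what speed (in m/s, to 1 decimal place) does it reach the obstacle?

No — it strikes the obstacle at 26.0 m/s

105 km/h ÷ 3.6 = 29.1667 m/s.
Reaction distance = 29.1667 × 1.2 = 35.000 m.
Braking distance needed to stop: v²/(2a) = 850.696 / 16.000 = 53.169 m, so total needed = 35.000 + 53.169 = 88.169 m > 46 m — it cannot stop.
Distance remaining when braking begins: 46 − 35.000 = 11.000 m.
v² = v₀² − 2a·d = 850.696 − 2 × 8.000 × 11.000 = 674.696 m²/s².
v = √674.696 = 25.975 m/s.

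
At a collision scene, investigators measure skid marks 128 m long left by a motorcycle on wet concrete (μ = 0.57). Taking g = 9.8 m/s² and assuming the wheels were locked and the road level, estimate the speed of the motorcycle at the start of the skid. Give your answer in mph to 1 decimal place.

Initial speed ≈ 84.6 mph

Deceleration a = μg = 0.57 × 9.8 = 5.586 m/s².
v = √(2a·d) = √(2 × 5.586 × 128) = √1430.016 = 37.8156 m/s.
= 37.8156 ÷ 0.44704 = 84.591 mph.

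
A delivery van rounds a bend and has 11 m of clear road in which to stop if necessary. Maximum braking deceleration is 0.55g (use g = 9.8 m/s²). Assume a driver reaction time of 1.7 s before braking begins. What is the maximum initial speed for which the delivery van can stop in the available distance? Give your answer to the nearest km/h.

Maximum speed ≈ 18 km/h

a = 0.55 × 9.8 = 5.390 m/s².
Stopping distance: v·t_r + v²/(2a) = 11 with t_r = 1.7 s and a = 5.390 m/s².
So v² + 18.326 v − 118.58 = 0.
Positive root: v = −a·t_r + √((a·t_r)² + 2a·d) = −9.163 + √(83.961 + 118.58) = 5.0687 m/s.
5.0687 m/s × 3.6 = 18.247 km/h.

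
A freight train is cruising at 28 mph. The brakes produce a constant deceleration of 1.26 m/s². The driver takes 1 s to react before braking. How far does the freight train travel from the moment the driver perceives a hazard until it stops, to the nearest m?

Total stopping distance ≈ 75 m

28 mph × 0.44704 = 12.5171 m/s.
Reaction distance = v·t_r = 12.5171 × 1 = 12.517 m.
Braking distance = v²/(2a) = 12.5171² / (2 × 1.260) = 156.678 / 2.520 = 62.174 m.
Total = 12.517 + 62.174 = 74.691 m.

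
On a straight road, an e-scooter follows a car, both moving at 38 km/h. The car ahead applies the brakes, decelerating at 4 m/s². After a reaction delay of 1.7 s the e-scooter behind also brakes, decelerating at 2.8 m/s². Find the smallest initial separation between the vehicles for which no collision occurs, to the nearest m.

Minimum gap ≈ 24 m

38 km/h ÷ 3.6 = 10.5556 m/s.
Leader travels v²/(2a_L) = 111.421 / 8.000 = 13.928 m before stopping.
Follower covers v·t_r = 10.5556 × 1.7 = 17.945 m while reacting, then v²/(2a_F) = 111.421 / 5.600 = 19.897 m while braking, for a total of 17.945 + 19.897 = 37.842 m.
Since a_F ≤ a_L and the follower starts braking later, the follower is never slower than the leader, so the closest approach is when both have stopped.
Minimum gap = 37.842 − 13.928 = 23.914 m.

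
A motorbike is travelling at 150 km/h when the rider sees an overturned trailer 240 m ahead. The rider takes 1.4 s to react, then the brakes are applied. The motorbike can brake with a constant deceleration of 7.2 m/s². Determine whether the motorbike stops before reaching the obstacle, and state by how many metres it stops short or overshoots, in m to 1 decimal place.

150 km/h ÷ 3.6 = 41.6667 m/s.
Reaction distance = 41.6667 × 1.4 = 58.333 m.
Braking distance = v²/(2a) = 1736.114 / 14.400 = 120.563 m.
Total stopping distance = 58.333 + 120.563 = 178.896 m, vs 240 m available — it stops with 240 − 178.896 = 61.104 m to spare.

Yes — it stops 61.1 m short of the obstacle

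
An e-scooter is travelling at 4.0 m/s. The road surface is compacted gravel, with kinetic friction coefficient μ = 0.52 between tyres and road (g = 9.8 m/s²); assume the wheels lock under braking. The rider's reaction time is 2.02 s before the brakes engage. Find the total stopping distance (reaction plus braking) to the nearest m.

Total stopping distance ≈ 10 m

a = μg = 0.52 × 9.8 = 5.096 m/s².
Reaction distance = v·t_r = 4.0000 × 2.02 = 8.080 m.
Braking distance = v²/(2a) = 4.0000² / (2 × 5.096) = 16.000 / 10.192 = 1.570 m.
Total = 8.080 + 1.570 = 9.650 m.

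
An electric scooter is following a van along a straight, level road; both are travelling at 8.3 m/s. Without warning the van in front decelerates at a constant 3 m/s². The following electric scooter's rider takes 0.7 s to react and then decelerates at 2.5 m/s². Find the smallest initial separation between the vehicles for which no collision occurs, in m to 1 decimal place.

Leader travels v²/(2a_L) = 68.890 / 6.000 = 11.482 m before stopping.
Follower covers v·t_r = 8.3000 × 0.7 = 5.810 m while reacting, then v²/(2a_F) = 68.890 / 5.000 = 13.778 m while braking, for a total of 5.810 + 13.778 = 19.588 m.
Since a_F ≤ a_L and the follower starts braking later, the follower is never slower than the leader, so the closest approach is when both have stopped.
Minimum gap = 19.588 − 11.482 = 8.106 m.

Minimum gap ≈ 8.1 m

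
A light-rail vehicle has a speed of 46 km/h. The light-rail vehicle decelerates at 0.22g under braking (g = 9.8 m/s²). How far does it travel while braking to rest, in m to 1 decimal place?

46 km/h ÷ 3.6 = 12.7778 m/s.
a = 0.22 × 9.8 = 2.156 m/s².
Braking distance = v²/(2a) = 12.7778² / (2 × 2.156) = 163.272 / 4.312 = 37.865 m.

Braking distance ≈ 37.9 m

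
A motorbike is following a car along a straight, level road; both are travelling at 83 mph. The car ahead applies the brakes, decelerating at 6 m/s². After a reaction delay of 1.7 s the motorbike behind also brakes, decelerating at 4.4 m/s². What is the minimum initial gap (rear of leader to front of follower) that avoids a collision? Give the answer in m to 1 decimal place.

Minimum gap ≈ 104.8 m

83 mph × 0.44704 = 37.1043 m/s.
Leader travels v²/(2a_L) = 1376.729 / 12.000 = 114.727 m before stopping.
Follower covers v·t_r = 37.1043 × 1.7 = 63.077 m while reacting, then v²/(2a_F) = 1376.729 / 8.800 = 156.446 m while braking, for a total of 63.077 + 156.446 = 219.523 m.
Since a_F ≤ a_L and the follower starts braking later, the follower is never slower than the leader, so the closest approach is when both have stopped.
Minimum gap = 219.523 − 114.727 = 104.796 m.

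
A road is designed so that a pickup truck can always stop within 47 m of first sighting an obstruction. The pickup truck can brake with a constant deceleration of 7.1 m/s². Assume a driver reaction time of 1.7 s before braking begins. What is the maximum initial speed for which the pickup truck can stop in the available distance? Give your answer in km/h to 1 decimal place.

Stopping distance: v·t_r + v²/(2a) = 47 with t_r = 1.7 s and a = 7.100 m/s².
So v² + 24.140 v − 667.40 = 0.
Positive root: v = −a·t_r + √((a·t_r)² + 2a·d) = −12.070 + √(145.685 + 667.40) = 16.4446 m/s.
16.4446 m/s × 3.6 = 59.201 km/h.

Maximum speed ≈ 59.2 km/h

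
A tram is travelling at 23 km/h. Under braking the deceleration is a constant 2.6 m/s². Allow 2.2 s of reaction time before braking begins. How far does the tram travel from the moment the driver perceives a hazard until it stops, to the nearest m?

Total stopping distance ≈ 22 m

23 km/h ÷ 3.6 = 6.3889 m/s.
Reaction distance = v·t_r = 6.3889 × 2.2 = 14.056 m.
Braking distance = v²/(2a) = 6.3889² / (2 × 2.600) = 40.818 / 5.200 = 7.850 m.
Total = 14.056 + 7.850 = 21.906 m.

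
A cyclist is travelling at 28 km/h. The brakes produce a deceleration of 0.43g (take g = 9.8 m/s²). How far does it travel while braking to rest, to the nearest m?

Braking distance ≈ 7 m

28 km/h ÷ 3.6 = 7.7778 m/s.
a = 0.43 × 9.8 = 4.214 m/s².
Braking distance = v²/(2a) = 7.7778² / (2 × 4.214) = 60.494 / 8.428 = 7.178 m.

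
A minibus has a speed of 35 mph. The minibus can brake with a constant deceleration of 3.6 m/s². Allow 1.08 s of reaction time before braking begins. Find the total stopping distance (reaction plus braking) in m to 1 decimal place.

35 mph × 0.44704 = 15.6464 m/s.
Reaction distance = v·t_r = 15.6464 × 1.08 = 16.898 m.
Braking distance = v²/(2a) = 15.6464² / (2 × 3.600) = 244.810 / 7.200 = 34.001 m.
Total = 16.898 + 34.001 = 50.899 m.

Total stopping distance ≈ 50.9 m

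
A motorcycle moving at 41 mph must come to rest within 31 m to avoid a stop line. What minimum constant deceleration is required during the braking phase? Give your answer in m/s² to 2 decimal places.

Required deceleration ≈ 5.42 m/s²

41 mph × 0.44704 = 18.3286 m/s.
v² = 2a·d ⇒ a = v²/(2d) = 18.3286² / (2 × 31.000) = 335.938 / 62.000 = 5.4184 m/s².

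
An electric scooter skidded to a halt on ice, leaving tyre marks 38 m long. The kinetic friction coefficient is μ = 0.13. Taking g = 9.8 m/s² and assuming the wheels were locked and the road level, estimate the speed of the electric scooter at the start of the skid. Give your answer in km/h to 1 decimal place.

Deceleration a = μg = 0.13 × 9.8 = 1.274 m/s².
v = √(2a·d) = √(2 × 1.274 × 38) = √96.824 = 9.8399 m/s.
= 9.8399 × 3.6 = 35.424 km/h.

Initial speed ≈ 35.4 km/h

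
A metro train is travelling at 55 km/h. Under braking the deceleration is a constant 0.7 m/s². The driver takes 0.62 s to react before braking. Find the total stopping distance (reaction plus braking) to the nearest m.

55 km/h ÷ 3.6 = 15.2778 m/s.
Reaction distance = v·t_r = 15.2778 × 0.62 = 9.472 m.
Braking distance = v²/(2a) = 15.2778² / (2 × 0.700) = 233.411 / 1.400 = 166.722 m.
Total = 9.472 + 166.722 = 176.194 m.

Total stopping distance ≈ 176 m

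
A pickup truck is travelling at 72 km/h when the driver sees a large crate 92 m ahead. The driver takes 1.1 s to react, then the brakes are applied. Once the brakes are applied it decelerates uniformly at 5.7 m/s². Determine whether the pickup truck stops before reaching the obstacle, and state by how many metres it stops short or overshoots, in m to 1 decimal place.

Yes — it stops 34.9 m short of the obstacle

72 km/h ÷ 3.6 = 20.0000 m/s.
Reaction distance = 20.0000 × 1.1 = 22.000 m.
Braking distance = v²/(2a) = 400.000 / 11.400 = 35.088 m.
Total stopping distance = 22.000 + 35.088 = 57.088 m, vs 92 m available — it stops with 92 − 57.088 = 34.912 m to spare.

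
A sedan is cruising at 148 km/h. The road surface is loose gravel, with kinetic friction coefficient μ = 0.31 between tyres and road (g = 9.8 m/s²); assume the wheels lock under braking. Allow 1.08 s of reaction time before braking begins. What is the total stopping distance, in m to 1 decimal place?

Total stopping distance ≈ 322.6 m

148 km/h ÷ 3.6 = 41.1111 m/s.
a = μg = 0.31 × 9.8 = 3.038 m/s².
Reaction distance = v·t_r = 41.1111 × 1.08 = 44.400 m.
Braking distance = v²/(2a) = 41.1111² / (2 × 3.038) = 1690.123 / 6.076 = 278.164 m.
Total = 44.400 + 278.164 = 322.564 m.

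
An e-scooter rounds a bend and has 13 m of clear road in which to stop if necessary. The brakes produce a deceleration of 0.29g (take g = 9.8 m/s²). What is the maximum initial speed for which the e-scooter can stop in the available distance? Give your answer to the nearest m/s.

Maximum speed ≈ 9 m/s

a = 0.29 × 9.8 = 2.842 m/s².
v²/(2a) = d ⇒ v = √(2 × 2.842 × 13) = √73.89 = 8.5959 m/s.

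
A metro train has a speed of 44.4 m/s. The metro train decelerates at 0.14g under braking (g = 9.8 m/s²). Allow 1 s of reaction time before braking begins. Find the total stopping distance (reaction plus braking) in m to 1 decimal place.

Total stopping distance ≈ 762.8 m

a = 0.14 × 9.8 = 1.372 m/s².
Reaction distance = v·t_r = 44.4000 × 1 = 44.400 m.
Braking distance = v²/(2a) = 44.4000² / (2 × 1.372) = 1971.360 / 2.744 = 718.426 m.
Total = 44.400 + 718.426 = 762.826 m.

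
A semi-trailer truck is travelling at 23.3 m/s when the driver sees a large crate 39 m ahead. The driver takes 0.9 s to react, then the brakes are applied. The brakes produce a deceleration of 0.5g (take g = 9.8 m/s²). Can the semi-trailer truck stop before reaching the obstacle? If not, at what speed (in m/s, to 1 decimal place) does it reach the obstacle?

a = 0.5 × 9.8 = 4.900 m/s².
Reaction distance = 23.3000 × 0.9 = 20.970 m.
Braking distance needed to stop: v²/(2a) = 542.890 / 9.800 = 55.397 m, so total needed = 20.970 + 55.397 = 76.367 m > 39 m — it cannot stop.
Distance remaining when braking begins: 39 − 20.970 = 18.030 m.
v² = v₀² − 2a·d = 542.890 − 2 × 4.900 × 18.030 = 366.196 m²/s².
v = √366.196 = 19.136 m/s.

No — it strikes the obstacle at 19.1 m/s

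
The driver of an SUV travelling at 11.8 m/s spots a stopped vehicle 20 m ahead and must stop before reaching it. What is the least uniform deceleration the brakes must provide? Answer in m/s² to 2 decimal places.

v² = 2a·d ⇒ a = v²/(2d) = 11.8000² / (2 × 20.000) = 139.240 / 40.000 = 3.4810 m/s².

Required deceleration ≈ 3.48 m/s²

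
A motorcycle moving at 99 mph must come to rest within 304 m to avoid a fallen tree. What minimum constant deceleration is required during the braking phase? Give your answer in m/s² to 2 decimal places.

99 mph × 0.44704 = 44.2570 m/s.
v² = 2a·d ⇒ a = v²/(2d) = 44.2570² / (2 × 304.000) = 1958.682 / 608.000 = 3.2215 m/s².

Required deceleration ≈ 3.22 m/s²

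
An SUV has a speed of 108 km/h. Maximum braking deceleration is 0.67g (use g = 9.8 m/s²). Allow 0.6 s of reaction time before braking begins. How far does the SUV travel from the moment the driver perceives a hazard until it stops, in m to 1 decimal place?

Total stopping distance ≈ 86.5 m

108 km/h ÷ 3.6 = 30.0000 m/s.
a = 0.67 × 9.8 = 6.566 m/s².
Reaction distance = v·t_r = 30.0000 × 0.6 = 18.000 m.
Braking distance = v²/(2a) = 30.0000² / (2 × 6.566) = 900.000 / 13.132 = 68.535 m.
Total = 18.000 + 68.535 = 86.535 m.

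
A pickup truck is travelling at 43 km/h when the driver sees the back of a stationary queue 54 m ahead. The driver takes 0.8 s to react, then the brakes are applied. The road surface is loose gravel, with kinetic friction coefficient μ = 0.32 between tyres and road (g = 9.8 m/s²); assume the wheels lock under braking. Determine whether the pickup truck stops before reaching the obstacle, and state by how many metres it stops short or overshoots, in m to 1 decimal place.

Yes — it stops 21.7 m short of the obstacle

43 km/h ÷ 3.6 = 11.9444 m/s.
a = μg = 0.32 × 9.8 = 3.136 m/s².
Reaction distance = 11.9444 × 0.8 = 9.556 m.
Braking distance = v²/(2a) = 142.669 / 6.272 = 22.747 m.
Total stopping distance = 9.556 + 22.747 = 32.303 m, vs 54 m available — it stops with 54 − 32.303 = 21.697 m to spare.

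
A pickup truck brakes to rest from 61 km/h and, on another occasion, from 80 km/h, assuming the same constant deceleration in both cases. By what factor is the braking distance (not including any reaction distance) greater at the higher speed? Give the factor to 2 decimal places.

Factor ≈ 1.72

Braking distance d = v²/(2a), so with a fixed, d ∝ v².
Factor = (80/61)² = 1.3115² = 1.7200.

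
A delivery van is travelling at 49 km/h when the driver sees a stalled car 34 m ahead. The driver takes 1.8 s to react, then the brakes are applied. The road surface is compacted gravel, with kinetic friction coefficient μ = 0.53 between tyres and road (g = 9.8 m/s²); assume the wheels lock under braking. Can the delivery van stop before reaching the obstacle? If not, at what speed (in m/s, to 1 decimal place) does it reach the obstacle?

No — it strikes the obstacle at 9.3 m/s

49 km/h ÷ 3.6 = 13.6111 m/s.
a = μg = 0.53 × 9.8 = 5.194 m/s².
Reaction distance = 13.6111 × 1.8 = 24.500 m.
Braking distance needed to stop: v²/(2a) = 185.262 / 10.388 = 17.834 m, so total needed = 24.500 + 17.834 = 42.334 m > 34 m — it cannot stop.
Distance remaining when braking begins: 34 − 24.500 = 9.500 m.
v² = v₀² − 2a·d = 185.262 − 2 × 5.194 × 9.500 = 86.576 m²/s².
v = √86.576 = 9.305 m/s.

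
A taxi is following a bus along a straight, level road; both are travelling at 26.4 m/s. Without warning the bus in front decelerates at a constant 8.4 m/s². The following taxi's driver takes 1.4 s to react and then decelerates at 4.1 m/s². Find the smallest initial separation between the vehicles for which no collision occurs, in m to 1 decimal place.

Leader travels v²/(2a_L) = 696.960 / 16.800 = 41.486 m before stopping.
Follower covers v·t_r = 26.4000 × 1.4 = 36.960 m while reacting, then v²/(2a_F) = 696.960 / 8.200 = 84.995 m while braking, for a total of 36.960 + 84.995 = 121.955 m.
Since a_F ≤ a_L and the follower starts braking later, the follower is never slower than the leader, so the closest approach is when both have stopped.
Minimum gap = 121.955 − 41.486 = 80.469 m.

Minimum gap ≈ 80.5 m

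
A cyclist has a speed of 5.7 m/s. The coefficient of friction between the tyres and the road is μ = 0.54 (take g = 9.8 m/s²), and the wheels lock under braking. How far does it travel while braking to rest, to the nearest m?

Braking distance ≈ 3 m

a = μg = 0.54 × 9.8 = 5.292 m/s².
Braking distance = v²/(2a) = 5.7000² / (2 × 5.292) = 32.490 / 10.584 = 3.070 m.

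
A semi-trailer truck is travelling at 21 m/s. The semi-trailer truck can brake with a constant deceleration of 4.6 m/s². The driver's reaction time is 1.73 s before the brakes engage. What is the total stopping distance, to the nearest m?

Reaction distance = v·t_r = 21.0000 × 1.73 = 36.330 m.
Braking distance = v²/(2a) = 21.0000² / (2 × 4.600) = 441.000 / 9.200 = 47.935 m.
Total = 36.330 + 47.935 = 84.265 m.

Total stopping distance ≈ 84 m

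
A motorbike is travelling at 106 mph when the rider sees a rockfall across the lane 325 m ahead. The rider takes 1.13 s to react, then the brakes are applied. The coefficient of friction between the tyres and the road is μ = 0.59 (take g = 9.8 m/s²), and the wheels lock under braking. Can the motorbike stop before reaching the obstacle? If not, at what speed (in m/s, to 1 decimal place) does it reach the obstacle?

Yes — it stops about 77.3 m short of the obstacle, so it never reaches it

106 mph × 0.44704 = 47.3862 m/s.
a = μg = 0.59 × 9.8 = 5.782 m/s².
Reaction distance = 47.3862 × 1.13 = 53.546 m.
Braking distance = v²/(2a) = 2245.452 / 11.564 = 194.176 m.
Total stopping distance = 53.546 + 194.176 = 247.722 m, vs 325 m available — it stops with 325 − 247.722 = 77.278 m to spare.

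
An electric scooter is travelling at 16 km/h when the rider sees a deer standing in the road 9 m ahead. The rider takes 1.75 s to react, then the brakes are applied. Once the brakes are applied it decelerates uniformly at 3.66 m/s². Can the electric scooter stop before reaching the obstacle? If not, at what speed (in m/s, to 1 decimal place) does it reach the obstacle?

16 km/h ÷ 3.6 = 4.4444 m/s.
Reaction distance = 4.4444 × 1.75 = 7.778 m.
Braking distance needed to stop: v²/(2a) = 19.753 / 7.320 = 2.698 m, so total needed = 7.778 + 2.698 = 10.476 m > 9 m — it cannot stop.
Distance remaining when braking begins: 9 − 7.778 = 1.222 m.
v² = v₀² − 2a·d = 19.753 − 2 × 3.660 × 1.222 = 10.808 m²/s².
v = √10.808 = 3.288 m/s.

No — it strikes the obstacle at 3.3 m/s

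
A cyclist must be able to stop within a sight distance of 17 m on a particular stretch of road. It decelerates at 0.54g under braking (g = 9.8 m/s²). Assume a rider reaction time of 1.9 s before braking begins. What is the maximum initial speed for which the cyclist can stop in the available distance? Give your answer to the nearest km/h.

Maximum speed ≈ 24 km/h

a = 0.54 × 9.8 = 5.292 m/s².
Stopping distance: v·t_r + v²/(2a) = 17 with t_r = 1.9 s and a = 5.292 m/s².
So v² + 20.110 v − 179.93 = 0.
Positive root: v = −a·t_r + √((a·t_r)² + 2a·d) = −10.055 + √(101.103 + 179.93) = 6.7090 m/s.
6.7090 m/s × 3.6 = 24.152 km/h.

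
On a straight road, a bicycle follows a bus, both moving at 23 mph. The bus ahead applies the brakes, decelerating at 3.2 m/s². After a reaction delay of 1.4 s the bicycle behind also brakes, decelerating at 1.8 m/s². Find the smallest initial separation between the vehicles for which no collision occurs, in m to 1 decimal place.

Minimum gap ≈ 27.2 m

23 mph × 0.44704 = 10.2819 m/s.
Leader travels v²/(2a_L) = 105.717 / 6.400 = 16.518 m before stopping.
Follower covers v·t_r = 10.2819 × 1.4 = 14.395 m while reacting, then v²/(2a_F) = 105.717 / 3.600 = 29.366 m while braking, for a total of 14.395 + 29.366 = 43.761 m.
Since a_F ≤ a_L and the follower starts braking later, the follower is never slower than the leader, so the closest approach is when both have stopped.
Minimum gap = 43.761 − 16.518 = 27.243 m.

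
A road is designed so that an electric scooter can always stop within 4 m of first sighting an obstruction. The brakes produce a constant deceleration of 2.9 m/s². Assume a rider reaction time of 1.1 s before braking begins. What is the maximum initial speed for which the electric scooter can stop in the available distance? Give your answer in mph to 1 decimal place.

Stopping distance: v·t_r + v²/(2a) = 4 with t_r = 1.1 s and a = 2.900 m/s².
So v² + 6.380 v − 23.20 = 0.
Positive root: v = −a·t_r + √((a·t_r)² + 2a·d) = −3.190 + √(10.176 + 23.20) = 2.5872 m/s.
2.5872 m/s ÷ 0.44704 = 5.787 mph.

Maximum speed ≈ 5.8 mph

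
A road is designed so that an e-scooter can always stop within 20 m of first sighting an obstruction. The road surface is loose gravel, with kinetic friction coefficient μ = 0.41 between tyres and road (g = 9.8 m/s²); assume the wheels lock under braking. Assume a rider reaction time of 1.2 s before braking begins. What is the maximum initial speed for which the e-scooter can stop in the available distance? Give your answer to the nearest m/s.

a = μg = 0.41 × 9.8 = 4.018 m/s².
Stopping distance: v·t_r + v²/(2a) = 20 with t_r = 1.2 s and a = 4.018 m/s².
So v² + 9.643 v − 160.72 = 0.
Positive root: v = −a·t_r + √((a·t_r)² + 2a·d) = −4.822 + √(23.252 + 160.72) = 8.7416 m/s.

Maximum speed ≈ 9 m/s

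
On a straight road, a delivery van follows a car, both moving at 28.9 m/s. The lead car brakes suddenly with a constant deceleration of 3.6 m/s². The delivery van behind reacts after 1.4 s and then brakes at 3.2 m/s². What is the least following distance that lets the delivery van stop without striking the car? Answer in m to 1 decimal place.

Minimum gap ≈ 55.0 m

Leader travels v²/(2a_L) = 835.210 / 7.200 = 116.001 m before stopping.
Follower covers v·t_r = 28.9000 × 1.4 = 40.460 m while reacting, then v²/(2a_F) = 835.210 / 6.400 = 130.502 m while braking, for a total of 40.460 + 130.502 = 170.962 m.
Since a_F ≤ a_L and the follower starts braking later, the follower is never slower than the leader, so the closest approach is when both have stopped.
Minimum gap = 170.962 − 116.001 = 54.961 m.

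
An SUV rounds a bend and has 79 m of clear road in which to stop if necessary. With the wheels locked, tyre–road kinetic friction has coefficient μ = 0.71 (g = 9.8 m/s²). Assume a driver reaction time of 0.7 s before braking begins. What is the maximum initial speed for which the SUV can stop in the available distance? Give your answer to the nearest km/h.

a = μg = 0.71 × 9.8 = 6.958 m/s².
Stopping distance: v·t_r + v²/(2a) = 79 with t_r = 0.7 s and a = 6.958 m/s².
So v² + 9.741 v − 1099.36 = 0.
Positive root: v = −a·t_r + √((a·t_r)² + 2a·d) = −4.871 + √(23.727 + 1099.36) = 28.6415 m/s.
28.6415 m/s × 3.6 = 103.109 km/h.

Maximum speed ≈ 103 km/h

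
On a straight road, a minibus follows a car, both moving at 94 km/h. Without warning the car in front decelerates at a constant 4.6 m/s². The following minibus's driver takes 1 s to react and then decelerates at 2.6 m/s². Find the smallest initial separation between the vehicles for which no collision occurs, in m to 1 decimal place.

Minimum gap ≈ 83.1 m

94 km/h ÷ 3.6 = 26.1111 m/s.
Leader travels v²/(2a_L) = 681.790 / 9.200 = 74.108 m before stopping.
Follower covers v·t_r = 26.1111 × 1 = 26.111 m while reacting, then v²/(2a_F) = 681.790 / 5.200 = 131.113 m while braking, for a total of 26.111 + 131.113 = 157.224 m.
Since a_F ≤ a_L and the follower starts braking later, the follower is never slower than the leader, so the closest approach is when both have stopped.
Minimum gap = 157.224 − 74.108 = 83.116 m.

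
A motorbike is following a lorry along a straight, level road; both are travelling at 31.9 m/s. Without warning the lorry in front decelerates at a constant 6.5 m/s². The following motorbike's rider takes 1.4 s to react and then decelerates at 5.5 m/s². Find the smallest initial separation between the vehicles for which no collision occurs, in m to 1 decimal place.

Minimum gap ≈ 58.9 m

Leader travels v²/(2a_L) = 1017.610 / 13.000 = 78.278 m before stopping.
Follower covers v·t_r = 31.9000 × 1.4 = 44.660 m while reacting, then v²/(2a_F) = 1017.610 / 11.000 = 92.510 m while braking, for a total of 44.660 + 92.510 = 137.170 m.
Since a_F ≤ a_L and the follower starts braking later, the follower is never slower than the leader, so the closest approach is when both have stopped.
Minimum gap = 137.170 − 78.278 = 58.892 m.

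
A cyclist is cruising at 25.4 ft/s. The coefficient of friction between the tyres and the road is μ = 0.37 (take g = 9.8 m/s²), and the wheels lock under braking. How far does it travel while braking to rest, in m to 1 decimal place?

25.4 ft/s × 0.3048 = 7.7419 m/s.
a = μg = 0.37 × 9.8 = 3.626 m/s².
Braking distance = v²/(2a) = 7.7419² / (2 × 3.626) = 59.937 / 7.252 = 8.265 m.

Braking distance ≈ 8.3 m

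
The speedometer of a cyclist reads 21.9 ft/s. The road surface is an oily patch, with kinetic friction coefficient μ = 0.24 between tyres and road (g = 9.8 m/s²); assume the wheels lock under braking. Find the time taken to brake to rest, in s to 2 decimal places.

21.9 ft/s × 0.3048 = 6.6751 m/s.
a = μg = 0.24 × 9.8 = 2.352 m/s².
Braking time = v/a = 6.6751 / 2.352 = 2.838 s.

Braking time ≈ 2.84 s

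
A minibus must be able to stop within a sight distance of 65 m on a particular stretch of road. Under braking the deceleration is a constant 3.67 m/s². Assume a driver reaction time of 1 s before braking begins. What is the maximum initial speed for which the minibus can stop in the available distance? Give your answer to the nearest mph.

Maximum speed ≈ 41 mph

Stopping distance: v·t_r + v²/(2a) = 65 with t_r = 1 s and a = 3.670 m/s².
So v² + 7.340 v − 477.10 = 0.
Positive root: v = −a·t_r + √((a·t_r)² + 2a·d) = −3.670 + √(13.469 + 477.10) = 18.4788 m/s.
18.4788 m/s ÷ 0.44704 = 41.336 mph.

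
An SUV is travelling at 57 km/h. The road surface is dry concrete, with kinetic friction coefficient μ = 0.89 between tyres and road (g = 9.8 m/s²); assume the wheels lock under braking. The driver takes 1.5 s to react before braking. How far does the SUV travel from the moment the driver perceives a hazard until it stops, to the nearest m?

57 km/h ÷ 3.6 = 15.8333 m/s.
a = μg = 0.89 × 9.8 = 8.722 m/s².
Reaction distance = v·t_r = 15.8333 × 1.5 = 23.750 m.
Braking distance = v²/(2a) = 15.8333² / (2 × 8.722) = 250.693 / 17.444 = 14.371 m.
Total = 23.750 + 14.371 = 38.121 m.

Total stopping distance ≈ 38 m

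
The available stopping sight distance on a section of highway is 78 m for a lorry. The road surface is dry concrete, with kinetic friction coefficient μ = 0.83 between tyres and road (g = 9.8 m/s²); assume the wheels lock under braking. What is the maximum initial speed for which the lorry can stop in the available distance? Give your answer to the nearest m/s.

a = μg = 0.83 × 9.8 = 8.134 m/s².
v²/(2a) = d ⇒ v = √(2 × 8.134 × 78) = √1268.90 = 35.6216 m/s.

Maximum speed ≈ 36 m/s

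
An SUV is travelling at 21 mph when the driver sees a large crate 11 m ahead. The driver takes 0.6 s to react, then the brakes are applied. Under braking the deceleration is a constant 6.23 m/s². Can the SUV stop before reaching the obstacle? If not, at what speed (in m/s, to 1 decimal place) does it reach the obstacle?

21 mph × 0.44704 = 9.3878 m/s.
Reaction distance = 9.3878 × 0.6 = 5.633 m.
Braking distance needed to stop: v²/(2a) = 88.131 / 12.460 = 7.073 m, so total needed = 5.633 + 7.073 = 12.706 m > 11 m — it cannot stop.
Distance remaining when braking begins: 11 − 5.633 = 5.367 m.
v² = v₀² − 2a·d = 88.131 − 2 × 6.230 × 5.367 = 21.258 m²/s².
v = √21.258 = 4.611 m/s.

No — it strikes the obstacle at 4.6 m/s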